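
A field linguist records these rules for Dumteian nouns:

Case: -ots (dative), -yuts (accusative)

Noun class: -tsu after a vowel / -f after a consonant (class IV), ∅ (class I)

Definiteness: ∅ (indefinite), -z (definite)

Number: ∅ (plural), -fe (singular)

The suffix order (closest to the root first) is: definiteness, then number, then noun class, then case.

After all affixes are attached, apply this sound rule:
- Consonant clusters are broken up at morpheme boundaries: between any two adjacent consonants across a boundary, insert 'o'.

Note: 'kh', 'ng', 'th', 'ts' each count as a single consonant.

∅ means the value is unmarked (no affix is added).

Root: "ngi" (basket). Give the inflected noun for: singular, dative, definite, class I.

ngizofeots

Attach definiteness definite -z → ngiz.
Attach number singular -fe → ngizfe.
noun class = class I: zero marking, form stays ngizfe.
Attach case dative -ots → ngizfeots.
Apply epenthesis: ngizfeots → ngizofeots.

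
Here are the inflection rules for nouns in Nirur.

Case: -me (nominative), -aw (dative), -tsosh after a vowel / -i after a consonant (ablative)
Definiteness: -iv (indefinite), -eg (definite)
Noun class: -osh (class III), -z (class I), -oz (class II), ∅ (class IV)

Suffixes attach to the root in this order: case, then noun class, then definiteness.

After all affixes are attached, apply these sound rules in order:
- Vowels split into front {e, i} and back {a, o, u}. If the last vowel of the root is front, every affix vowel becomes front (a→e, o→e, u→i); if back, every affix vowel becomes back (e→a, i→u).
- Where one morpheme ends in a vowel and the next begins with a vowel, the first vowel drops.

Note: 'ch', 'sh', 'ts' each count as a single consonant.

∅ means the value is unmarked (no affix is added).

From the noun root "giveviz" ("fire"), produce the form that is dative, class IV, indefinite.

givevizewiv

Attach case dative -aw → givevizaw.
noun class = class IV: zero marking, form stays givevizaw.
Attach definiteness indefinite -iv → givevizawiv.
Apply vowel harmony: givevizawiv → givevizewiv.
Vowel deletion: no change.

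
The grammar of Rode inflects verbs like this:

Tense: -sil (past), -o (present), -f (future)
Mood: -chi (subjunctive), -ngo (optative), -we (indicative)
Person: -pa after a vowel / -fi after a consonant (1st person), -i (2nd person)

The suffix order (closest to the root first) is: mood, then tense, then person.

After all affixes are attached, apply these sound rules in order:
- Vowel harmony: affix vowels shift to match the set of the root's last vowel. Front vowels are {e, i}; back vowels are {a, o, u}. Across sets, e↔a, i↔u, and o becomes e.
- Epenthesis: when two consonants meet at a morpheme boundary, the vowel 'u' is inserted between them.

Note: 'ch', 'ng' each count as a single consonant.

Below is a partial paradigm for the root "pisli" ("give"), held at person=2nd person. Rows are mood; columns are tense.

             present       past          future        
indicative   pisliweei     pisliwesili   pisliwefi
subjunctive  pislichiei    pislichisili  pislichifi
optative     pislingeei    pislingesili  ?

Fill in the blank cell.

pislingefi

Attach mood optative -ngo → pislingo.
Attach tense future -f → pislingof.
Attach person 2nd person -i → pislingofi.
Apply vowel harmony: pislingofi → pislingefi.
Epenthesis: no change.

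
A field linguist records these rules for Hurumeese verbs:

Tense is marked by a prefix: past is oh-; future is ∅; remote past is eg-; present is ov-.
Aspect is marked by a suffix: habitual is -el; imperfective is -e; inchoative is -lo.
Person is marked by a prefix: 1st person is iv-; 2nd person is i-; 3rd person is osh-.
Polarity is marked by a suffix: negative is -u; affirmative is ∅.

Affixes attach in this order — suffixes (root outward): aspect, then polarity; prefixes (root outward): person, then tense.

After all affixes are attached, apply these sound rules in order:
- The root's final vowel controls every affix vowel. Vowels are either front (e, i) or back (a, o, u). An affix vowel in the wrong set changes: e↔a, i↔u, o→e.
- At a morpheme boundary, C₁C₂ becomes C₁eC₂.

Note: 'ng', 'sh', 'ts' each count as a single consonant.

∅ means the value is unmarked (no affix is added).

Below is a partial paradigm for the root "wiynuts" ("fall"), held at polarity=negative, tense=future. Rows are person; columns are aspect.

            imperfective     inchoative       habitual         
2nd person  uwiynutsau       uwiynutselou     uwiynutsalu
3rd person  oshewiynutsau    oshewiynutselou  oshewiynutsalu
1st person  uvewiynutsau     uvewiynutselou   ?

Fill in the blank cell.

Attach person 1st person iv- → ivwiynuts.
Attach aspect habitual -el → ivwiynutsel.
Attach polarity negative -u → ivwiynutselu.
tense = future: zero marking, form stays ivwiynutselu.
Apply vowel harmony: ivwiynutselu → uvwiynutsalu.
Apply epenthesis: uvwiynutsalu → uvewiynutsalu.

uvewiynutsalu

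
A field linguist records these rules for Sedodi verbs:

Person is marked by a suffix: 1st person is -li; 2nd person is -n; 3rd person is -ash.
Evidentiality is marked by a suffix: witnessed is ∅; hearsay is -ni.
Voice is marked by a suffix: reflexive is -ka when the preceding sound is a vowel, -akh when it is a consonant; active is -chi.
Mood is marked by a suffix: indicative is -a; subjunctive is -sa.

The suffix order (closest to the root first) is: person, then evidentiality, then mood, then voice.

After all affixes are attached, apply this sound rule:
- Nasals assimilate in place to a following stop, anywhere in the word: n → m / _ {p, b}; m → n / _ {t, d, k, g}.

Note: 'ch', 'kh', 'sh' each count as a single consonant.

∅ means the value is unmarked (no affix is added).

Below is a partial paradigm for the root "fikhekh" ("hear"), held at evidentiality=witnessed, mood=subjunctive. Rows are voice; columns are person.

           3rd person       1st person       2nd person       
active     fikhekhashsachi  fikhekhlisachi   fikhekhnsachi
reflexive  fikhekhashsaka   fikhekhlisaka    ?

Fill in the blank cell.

Attach person 2nd person -n → fikhekhn.
evidentiality = witnessed: zero marking, form stays fikhekhn.
Attach mood subjunctive -sa → fikhekhnsa.
Attach voice reflexive -ka (after vowel 'a') → fikhekhnsaka.
Nasal assimilation: no change.

fikhekhnsaka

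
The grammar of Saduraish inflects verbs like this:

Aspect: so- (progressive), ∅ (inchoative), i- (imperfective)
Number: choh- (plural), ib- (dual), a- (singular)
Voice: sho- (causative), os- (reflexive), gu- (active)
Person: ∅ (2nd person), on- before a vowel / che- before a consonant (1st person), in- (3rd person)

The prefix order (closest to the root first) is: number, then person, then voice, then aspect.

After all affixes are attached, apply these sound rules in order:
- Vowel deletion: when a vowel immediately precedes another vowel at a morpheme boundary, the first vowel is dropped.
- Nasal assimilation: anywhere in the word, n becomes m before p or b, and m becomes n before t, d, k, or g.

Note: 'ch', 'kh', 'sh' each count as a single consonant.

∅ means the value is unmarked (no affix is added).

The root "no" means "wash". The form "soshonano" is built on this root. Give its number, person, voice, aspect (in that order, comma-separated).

singular, 1st person, causative, progressive

Segment: so-sho-on-a-no.
number: a- → singular.
person: on/che- → 1st person.
voice: sho- → causative.
aspect: so- → progressive.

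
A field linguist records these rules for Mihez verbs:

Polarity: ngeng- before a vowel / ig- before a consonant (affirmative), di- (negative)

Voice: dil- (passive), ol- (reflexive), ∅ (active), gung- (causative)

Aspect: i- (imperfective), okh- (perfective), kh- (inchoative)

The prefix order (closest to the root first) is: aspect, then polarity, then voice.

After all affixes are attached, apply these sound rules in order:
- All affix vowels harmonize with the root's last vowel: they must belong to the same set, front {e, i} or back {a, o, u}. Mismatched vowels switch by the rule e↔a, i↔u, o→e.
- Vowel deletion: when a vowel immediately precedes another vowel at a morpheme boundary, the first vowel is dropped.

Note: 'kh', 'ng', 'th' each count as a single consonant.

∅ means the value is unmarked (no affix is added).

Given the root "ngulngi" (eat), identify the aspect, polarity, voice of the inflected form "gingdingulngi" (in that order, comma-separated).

Segment: gung-di-i-ngulngi.
aspect: i- → imperfective.
polarity: di- → negative.
voice: gung- → causative.

imperfective, negative, causative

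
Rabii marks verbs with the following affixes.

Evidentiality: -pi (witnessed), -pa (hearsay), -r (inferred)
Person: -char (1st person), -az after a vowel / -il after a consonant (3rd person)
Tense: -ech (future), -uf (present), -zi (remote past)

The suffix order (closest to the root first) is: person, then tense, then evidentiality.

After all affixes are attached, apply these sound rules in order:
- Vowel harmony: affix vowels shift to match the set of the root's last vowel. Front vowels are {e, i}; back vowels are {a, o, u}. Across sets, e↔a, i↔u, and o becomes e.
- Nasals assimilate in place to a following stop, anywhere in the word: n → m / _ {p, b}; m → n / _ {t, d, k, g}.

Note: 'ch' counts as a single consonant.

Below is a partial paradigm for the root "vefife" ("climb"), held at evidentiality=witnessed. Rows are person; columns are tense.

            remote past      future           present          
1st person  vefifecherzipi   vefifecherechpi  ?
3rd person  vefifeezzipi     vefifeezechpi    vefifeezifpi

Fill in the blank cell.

Attach person 1st person -char → vefifechar.
Attach tense present -uf → vefifecharuf.
Attach evidentiality witnessed -pi → vefifecharufpi.
Apply vowel harmony: vefifecharufpi → vefifecherifpi.
Nasal assimilation: no change.

vefifecherifpi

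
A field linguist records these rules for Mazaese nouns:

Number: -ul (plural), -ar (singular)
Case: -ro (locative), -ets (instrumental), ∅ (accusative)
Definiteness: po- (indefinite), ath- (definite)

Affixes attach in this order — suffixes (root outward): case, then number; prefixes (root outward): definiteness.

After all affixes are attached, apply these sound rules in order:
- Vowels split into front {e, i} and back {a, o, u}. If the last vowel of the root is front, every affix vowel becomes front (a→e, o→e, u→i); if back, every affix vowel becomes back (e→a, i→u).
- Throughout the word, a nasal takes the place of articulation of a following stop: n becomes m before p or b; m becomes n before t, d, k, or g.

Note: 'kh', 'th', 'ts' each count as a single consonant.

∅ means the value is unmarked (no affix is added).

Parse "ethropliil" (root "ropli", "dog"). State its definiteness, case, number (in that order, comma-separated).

Segment: ath-ropli-ul.
definiteness: ath- → definite.
case: ∅ → accusative.
number: -ul → plural.

definite, accusative, plural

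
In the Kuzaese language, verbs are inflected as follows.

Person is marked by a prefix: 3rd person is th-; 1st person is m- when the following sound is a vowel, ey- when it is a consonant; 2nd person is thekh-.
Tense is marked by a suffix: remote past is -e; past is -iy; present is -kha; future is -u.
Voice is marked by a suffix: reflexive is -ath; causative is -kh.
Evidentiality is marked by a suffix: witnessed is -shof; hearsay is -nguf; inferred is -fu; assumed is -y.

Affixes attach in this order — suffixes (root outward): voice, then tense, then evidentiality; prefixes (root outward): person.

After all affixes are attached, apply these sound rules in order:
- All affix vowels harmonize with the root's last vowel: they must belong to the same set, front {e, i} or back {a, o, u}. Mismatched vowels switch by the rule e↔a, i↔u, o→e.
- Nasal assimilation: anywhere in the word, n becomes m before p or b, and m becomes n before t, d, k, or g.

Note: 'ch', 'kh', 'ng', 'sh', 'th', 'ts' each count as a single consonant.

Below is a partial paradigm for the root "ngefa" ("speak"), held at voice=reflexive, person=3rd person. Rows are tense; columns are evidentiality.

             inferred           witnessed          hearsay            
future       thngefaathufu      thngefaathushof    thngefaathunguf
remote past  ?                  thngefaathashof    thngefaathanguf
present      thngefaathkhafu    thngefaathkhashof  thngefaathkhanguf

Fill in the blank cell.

thngefaathafu

Attach voice reflexive -ath → ngefaath.
Attach tense remote past -e → ngefaathe.
Attach person 3rd person th- → thngefaathe.
Attach evidentiality inferred -fu → thngefaathefu.
Apply vowel harmony: thngefaathefu → thngefaathafu.
Nasal assimilation: no change.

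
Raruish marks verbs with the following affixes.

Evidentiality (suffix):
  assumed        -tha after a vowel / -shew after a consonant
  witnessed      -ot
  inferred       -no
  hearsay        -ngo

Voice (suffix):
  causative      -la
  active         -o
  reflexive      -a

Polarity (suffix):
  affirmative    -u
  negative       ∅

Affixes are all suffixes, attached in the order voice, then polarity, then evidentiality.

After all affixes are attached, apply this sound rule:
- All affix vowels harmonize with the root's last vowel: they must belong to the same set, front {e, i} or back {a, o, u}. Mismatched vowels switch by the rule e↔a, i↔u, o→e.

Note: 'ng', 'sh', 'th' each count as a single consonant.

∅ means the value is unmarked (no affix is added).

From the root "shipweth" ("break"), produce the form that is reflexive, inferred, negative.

Attach voice reflexive -a → shipwetha.
polarity = negative: zero marking, form stays shipwetha.
Attach evidentiality inferred -no → shipwethano.
Apply vowel harmony: shipwethano → shipwethene.

shipwethene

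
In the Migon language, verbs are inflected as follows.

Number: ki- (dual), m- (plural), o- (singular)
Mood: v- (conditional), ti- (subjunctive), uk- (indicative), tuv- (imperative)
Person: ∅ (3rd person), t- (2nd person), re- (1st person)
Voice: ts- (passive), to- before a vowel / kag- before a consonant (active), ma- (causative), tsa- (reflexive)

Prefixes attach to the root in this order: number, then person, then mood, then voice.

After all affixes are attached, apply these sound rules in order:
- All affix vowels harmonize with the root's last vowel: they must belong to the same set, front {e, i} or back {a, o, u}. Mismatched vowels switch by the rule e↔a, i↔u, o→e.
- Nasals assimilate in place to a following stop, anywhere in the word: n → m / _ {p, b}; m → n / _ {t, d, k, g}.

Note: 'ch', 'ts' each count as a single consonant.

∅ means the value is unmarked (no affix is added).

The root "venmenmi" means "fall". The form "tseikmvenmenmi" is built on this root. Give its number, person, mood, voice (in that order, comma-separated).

plural, 3rd person, indicative, reflexive

Segment: tsa-uk-m-venmenmi.
number: m- → plural.
person: ∅ → 3rd person.
mood: uk- → indicative.
voice: tsa- → reflexive.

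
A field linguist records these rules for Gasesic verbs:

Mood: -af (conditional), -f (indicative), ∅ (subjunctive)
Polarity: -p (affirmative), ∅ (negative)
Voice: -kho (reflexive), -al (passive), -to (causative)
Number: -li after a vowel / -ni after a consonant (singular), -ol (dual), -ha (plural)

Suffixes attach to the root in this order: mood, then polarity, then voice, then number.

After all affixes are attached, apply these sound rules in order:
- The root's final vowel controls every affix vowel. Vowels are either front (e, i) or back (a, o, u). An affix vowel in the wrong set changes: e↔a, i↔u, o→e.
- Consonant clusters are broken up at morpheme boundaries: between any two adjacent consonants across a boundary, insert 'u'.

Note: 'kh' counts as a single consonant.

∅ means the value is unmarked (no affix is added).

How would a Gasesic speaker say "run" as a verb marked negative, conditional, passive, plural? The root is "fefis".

fefisefeluhe

Attach mood conditional -af → fefisaf.
polarity = negative: zero marking, form stays fefisaf.
Attach voice passive -al → fefisafal.
Attach number plural -ha → fefisafalha.
Apply vowel harmony: fefisafalha → fefisefelhe.
Apply epenthesis: fefisefelhe → fefisefeluhe.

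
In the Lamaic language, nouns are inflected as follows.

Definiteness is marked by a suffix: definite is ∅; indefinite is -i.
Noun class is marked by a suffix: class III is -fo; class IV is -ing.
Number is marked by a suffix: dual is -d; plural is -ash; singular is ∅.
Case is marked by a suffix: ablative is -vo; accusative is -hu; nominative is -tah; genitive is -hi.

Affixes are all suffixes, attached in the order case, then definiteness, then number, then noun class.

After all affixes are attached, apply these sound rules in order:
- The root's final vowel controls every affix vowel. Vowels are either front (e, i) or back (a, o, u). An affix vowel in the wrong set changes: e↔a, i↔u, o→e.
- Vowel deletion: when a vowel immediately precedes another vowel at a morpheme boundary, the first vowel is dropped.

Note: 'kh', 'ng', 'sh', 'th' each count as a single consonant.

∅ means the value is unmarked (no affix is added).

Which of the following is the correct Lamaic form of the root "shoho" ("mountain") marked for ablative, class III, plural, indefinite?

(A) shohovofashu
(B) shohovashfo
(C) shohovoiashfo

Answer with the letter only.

Attach case ablative -vo → shohovo.
Attach definiteness indefinite -i → shohovoi.
Attach number plural -ash → shohovoiash.
Attach noun class class III -fo → shohovoiashfo.
Apply vowel harmony: shohovoiashfo → shohovouashfo.
Apply vowel deletion: shohovouashfo → shohovashfo.
So the correct form is shohovashfo, option (B).
(A) shohovofashu is wrong: it has the affixes in the wrong order.
(C) shohovoiashfo is wrong: it fails to apply the sound rule(s).

B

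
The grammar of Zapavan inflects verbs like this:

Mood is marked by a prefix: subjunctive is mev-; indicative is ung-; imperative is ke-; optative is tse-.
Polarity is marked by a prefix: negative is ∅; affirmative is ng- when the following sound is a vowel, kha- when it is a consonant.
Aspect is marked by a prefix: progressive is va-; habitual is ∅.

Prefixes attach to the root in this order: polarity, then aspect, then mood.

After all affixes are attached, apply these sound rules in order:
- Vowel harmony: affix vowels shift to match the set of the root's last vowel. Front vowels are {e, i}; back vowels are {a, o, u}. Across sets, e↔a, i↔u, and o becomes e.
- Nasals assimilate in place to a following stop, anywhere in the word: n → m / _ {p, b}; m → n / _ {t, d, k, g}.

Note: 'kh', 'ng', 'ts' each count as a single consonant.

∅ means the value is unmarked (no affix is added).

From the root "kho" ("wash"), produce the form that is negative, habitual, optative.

polarity = negative: zero marking, form stays kho.
aspect = habitual: zero marking, form stays kho.
Attach mood optative tse- → tsekho.
Apply vowel harmony: tsekho → tsakho.
Nasal assimilation: no change.

tsakho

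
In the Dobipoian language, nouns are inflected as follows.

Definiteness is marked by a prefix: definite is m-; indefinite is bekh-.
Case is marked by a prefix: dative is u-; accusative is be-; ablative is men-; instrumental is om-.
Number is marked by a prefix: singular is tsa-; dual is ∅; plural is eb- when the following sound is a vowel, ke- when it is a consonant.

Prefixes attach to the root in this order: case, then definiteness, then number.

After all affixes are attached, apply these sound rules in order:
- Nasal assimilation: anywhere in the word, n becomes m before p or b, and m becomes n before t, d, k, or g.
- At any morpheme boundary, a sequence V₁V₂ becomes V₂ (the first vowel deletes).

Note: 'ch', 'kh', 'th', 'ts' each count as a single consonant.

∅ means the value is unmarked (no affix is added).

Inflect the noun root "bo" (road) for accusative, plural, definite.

Attach case accusative be- → bebo.
Attach definiteness definite m- → mbebo.
Attach number plural ke- (before consonant 'm') → kembebo.
Nasal assimilation: no change.
Vowel deletion: no change.

kembebo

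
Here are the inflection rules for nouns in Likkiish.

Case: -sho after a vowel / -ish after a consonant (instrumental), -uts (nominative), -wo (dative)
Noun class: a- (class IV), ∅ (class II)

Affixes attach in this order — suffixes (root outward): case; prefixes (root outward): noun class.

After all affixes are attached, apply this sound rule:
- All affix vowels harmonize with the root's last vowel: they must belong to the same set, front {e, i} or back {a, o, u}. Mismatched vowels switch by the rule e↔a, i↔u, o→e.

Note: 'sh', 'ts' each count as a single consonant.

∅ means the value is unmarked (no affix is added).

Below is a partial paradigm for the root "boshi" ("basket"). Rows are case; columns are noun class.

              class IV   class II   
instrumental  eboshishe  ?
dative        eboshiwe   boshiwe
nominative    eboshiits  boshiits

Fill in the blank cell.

boshishe

Attach case instrumental -sho (after vowel 'i') → boshisho.
noun class = class II: zero marking, form stays boshisho.
Apply vowel harmony: boshisho → boshishe.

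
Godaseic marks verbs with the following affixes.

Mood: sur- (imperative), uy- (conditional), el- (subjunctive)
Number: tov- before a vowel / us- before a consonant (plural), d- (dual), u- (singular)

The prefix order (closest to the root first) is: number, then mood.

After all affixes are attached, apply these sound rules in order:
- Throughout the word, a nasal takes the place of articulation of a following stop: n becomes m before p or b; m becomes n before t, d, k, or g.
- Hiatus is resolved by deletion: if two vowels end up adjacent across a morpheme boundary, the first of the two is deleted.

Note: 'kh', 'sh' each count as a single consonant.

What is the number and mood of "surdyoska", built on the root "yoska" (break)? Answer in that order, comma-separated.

dual, imperative

Segment: sur-d-yoska.
number: d- → dual.
mood: sur- → imperative.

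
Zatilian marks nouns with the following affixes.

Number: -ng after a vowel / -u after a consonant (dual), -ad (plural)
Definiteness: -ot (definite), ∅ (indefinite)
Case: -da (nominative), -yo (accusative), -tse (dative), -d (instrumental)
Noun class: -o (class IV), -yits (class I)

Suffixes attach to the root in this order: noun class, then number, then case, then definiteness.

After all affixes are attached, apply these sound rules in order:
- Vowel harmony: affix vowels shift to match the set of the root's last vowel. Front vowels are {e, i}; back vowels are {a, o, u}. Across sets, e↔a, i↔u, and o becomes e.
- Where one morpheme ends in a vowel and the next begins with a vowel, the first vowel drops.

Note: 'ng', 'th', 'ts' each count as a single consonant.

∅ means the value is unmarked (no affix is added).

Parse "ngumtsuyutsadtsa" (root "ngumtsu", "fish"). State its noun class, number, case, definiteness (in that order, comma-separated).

Segment: ngumtsu-yits-ad-tse.
noun class: -yits → class I.
number: -ad → plural.
case: -tse → dative.
definiteness: ∅ → indefinite.

class I, plural, dative, indefinite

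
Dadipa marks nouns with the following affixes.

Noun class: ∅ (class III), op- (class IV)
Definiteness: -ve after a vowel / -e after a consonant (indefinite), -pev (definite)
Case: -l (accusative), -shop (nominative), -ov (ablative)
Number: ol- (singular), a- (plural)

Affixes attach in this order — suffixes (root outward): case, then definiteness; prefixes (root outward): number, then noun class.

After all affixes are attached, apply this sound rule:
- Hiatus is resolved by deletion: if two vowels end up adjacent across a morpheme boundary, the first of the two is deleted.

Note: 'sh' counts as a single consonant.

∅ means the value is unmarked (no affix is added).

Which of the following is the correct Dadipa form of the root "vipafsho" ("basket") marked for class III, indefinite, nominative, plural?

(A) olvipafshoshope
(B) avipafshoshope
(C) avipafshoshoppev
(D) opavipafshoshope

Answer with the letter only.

B

Attach case nominative -shop → vipafshoshop.
Attach number plural a- → avipafshoshop.
Attach definiteness indefinite -e (after consonant 'p') → avipafshoshope.
noun class = class III: zero marking, form stays avipafshoshope.
Vowel deletion: no change.
So the correct form is avipafshoshope, option (B).
(A) olvipafshoshope is wrong: it uses singular instead of plural for number.
(D) opavipafshoshope is wrong: it uses class IV instead of class III for noun class.
(C) avipafshoshoppev is wrong: it uses definite instead of indefinite for definiteness.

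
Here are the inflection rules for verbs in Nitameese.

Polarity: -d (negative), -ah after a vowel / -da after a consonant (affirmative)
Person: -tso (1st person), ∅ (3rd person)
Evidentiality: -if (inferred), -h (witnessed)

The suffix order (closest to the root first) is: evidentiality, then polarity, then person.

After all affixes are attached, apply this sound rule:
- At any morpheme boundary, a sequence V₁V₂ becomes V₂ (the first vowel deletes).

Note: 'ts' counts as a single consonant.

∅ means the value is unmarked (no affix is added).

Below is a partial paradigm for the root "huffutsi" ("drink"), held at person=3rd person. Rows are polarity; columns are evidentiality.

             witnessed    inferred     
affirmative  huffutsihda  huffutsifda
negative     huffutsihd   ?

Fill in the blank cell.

huffutsifd

Attach evidentiality inferred -if → huffutsiif.
Attach polarity negative -d → huffutsiifd.
person = 3rd person: zero marking, form stays huffutsiifd.
Apply vowel deletion: huffutsiifd → huffutsifd.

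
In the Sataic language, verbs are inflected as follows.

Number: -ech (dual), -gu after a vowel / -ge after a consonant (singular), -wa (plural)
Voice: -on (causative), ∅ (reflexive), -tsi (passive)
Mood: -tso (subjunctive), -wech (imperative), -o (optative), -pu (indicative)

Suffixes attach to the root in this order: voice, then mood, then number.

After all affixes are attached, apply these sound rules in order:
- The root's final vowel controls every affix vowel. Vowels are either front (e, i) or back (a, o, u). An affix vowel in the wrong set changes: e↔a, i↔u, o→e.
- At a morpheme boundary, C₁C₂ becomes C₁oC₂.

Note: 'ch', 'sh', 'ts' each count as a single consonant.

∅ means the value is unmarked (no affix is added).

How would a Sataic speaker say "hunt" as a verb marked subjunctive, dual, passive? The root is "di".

Attach voice passive -tsi → ditsi.
Attach mood subjunctive -tso → ditsitso.
Attach number dual -ech → ditsitsoech.
Apply vowel harmony: ditsitsoech → ditsitseech.
Epenthesis: no change.

ditsitseech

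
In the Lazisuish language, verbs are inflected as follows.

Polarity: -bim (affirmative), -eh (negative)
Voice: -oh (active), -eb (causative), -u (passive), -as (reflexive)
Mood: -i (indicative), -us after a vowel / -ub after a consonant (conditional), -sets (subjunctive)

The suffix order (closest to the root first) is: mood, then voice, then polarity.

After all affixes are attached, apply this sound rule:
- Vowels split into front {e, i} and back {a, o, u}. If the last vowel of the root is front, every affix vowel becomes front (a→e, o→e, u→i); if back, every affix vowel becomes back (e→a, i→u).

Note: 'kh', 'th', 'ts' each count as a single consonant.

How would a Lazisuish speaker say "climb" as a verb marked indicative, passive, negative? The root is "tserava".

Attach mood indicative -i → tseravai.
Attach voice passive -u → tseravaiu.
Attach polarity negative -eh → tseravaiueh.
Apply vowel harmony: tseravaiueh → tseravauuah.

tseravauuah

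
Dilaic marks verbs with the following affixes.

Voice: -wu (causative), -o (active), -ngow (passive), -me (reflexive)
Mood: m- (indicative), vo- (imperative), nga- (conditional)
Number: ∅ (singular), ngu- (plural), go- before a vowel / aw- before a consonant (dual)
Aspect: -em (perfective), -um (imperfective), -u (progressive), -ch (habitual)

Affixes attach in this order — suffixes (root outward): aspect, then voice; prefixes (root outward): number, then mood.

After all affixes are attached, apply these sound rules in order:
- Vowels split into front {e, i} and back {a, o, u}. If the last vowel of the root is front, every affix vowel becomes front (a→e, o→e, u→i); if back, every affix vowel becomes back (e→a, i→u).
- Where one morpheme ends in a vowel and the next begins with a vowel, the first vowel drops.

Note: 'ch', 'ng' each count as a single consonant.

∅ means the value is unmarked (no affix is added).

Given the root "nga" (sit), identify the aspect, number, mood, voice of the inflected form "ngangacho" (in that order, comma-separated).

habitual, singular, conditional, active

Segment: nga-nga-ch-o.
aspect: -ch → habitual.
number: ∅ → singular.
mood: nga- → conditional.
voice: -o → active.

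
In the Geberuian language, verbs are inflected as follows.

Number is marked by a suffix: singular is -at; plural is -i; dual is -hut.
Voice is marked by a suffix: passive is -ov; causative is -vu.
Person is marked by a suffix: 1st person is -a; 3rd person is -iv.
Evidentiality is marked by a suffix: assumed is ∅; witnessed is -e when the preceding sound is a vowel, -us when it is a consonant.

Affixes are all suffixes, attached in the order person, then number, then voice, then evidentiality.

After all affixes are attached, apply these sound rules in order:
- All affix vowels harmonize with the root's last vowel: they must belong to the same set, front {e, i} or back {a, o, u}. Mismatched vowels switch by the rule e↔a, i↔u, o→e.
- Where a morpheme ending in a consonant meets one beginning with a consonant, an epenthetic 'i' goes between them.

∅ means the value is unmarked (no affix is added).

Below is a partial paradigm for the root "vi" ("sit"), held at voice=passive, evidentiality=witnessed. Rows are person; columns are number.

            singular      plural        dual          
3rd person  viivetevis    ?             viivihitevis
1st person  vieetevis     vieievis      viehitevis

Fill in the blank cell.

Attach person 3rd person -iv → viiv.
Attach number plural -i → viivi.
Attach voice passive -ov → viiviov.
Attach evidentiality witnessed -us (after consonant 'v') → viiviovus.
Apply vowel harmony: viiviovus → viivievis.
Epenthesis: no change.

viivievis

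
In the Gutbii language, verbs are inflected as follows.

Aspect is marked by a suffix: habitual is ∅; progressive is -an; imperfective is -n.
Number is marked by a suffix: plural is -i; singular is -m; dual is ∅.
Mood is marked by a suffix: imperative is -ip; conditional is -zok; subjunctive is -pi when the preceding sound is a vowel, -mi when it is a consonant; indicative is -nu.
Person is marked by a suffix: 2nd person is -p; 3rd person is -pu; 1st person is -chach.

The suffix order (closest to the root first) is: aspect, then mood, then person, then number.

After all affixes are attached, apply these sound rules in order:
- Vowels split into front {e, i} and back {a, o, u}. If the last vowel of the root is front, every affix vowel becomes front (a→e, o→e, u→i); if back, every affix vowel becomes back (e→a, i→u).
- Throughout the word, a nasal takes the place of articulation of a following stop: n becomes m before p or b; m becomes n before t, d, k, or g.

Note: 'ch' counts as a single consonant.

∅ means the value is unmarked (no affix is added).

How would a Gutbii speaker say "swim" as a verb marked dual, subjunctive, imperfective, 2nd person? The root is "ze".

zenmip

Attach aspect imperfective -n → zen.
Attach mood subjunctive -mi (after consonant 'n') → zenmi.
Attach person 2nd person -p → zenmip.
number = dual: zero marking, form stays zenmip.
Vowel harmony: no change.
Nasal assimilation: no change.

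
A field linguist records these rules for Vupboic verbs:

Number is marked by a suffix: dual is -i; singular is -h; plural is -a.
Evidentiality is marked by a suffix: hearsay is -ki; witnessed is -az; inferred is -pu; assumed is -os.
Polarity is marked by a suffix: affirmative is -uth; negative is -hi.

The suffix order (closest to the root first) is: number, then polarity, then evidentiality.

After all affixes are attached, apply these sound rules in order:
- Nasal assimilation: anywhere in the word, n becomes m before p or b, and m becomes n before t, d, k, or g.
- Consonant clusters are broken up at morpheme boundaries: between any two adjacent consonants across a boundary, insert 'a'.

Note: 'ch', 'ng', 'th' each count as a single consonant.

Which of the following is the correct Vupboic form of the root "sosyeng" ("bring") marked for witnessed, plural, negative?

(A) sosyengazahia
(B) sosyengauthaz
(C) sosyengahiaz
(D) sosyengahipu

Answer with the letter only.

Attach number plural -a → sosyenga.
Attach polarity negative -hi → sosyengahi.
Attach evidentiality witnessed -az → sosyengahiaz.
Nasal assimilation: no change.
Epenthesis: no change.
So the correct form is sosyengahiaz, option (C).
(B) sosyengauthaz is wrong: it uses affirmative instead of negative for polarity.
(A) sosyengazahia is wrong: it has the affixes in the wrong order.
(D) sosyengahipu is wrong: it uses inferred instead of witnessed for evidentiality.

C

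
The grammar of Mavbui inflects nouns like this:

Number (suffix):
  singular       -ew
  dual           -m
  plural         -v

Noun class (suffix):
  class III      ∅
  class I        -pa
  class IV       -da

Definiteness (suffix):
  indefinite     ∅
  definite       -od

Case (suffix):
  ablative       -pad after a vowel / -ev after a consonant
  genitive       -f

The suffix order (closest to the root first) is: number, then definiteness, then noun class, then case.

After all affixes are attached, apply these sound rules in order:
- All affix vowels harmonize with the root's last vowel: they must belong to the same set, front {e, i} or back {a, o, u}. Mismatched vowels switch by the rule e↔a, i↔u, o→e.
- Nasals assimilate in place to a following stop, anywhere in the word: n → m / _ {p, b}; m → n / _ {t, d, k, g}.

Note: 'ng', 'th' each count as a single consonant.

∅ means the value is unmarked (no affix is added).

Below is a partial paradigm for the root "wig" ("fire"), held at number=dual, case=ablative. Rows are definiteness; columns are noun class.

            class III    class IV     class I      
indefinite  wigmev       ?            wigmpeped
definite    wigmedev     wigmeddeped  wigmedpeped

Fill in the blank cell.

Attach number dual -m → wigm.
definiteness = indefinite: zero marking, form stays wigm.
Attach noun class class IV -da → wigmda.
Attach case ablative -pad (after vowel 'a') → wigmdapad.
Apply vowel harmony: wigmdapad → wigmdeped.
Apply nasal assimilation: wigmdeped → wigndeped.

wigndeped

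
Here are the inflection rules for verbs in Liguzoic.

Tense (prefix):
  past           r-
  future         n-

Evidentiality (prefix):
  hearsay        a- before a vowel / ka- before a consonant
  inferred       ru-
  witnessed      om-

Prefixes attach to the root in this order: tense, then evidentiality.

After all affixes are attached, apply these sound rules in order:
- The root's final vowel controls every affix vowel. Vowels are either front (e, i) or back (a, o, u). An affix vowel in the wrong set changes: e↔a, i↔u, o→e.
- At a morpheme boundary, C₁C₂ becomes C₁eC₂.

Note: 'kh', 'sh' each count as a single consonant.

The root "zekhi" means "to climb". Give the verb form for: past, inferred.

rirezekhi

Attach tense past r- → rzekhi.
Attach evidentiality inferred ru- → rurzekhi.
Apply vowel harmony: rurzekhi → rirzekhi.
Apply epenthesis: rirzekhi → rirezekhi.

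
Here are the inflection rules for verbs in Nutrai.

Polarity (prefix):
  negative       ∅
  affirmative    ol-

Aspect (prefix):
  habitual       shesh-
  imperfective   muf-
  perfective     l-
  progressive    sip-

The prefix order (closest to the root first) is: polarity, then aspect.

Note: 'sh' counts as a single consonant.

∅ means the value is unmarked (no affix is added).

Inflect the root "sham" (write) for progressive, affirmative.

Attach polarity affirmative ol- → olsham.
Attach aspect progressive sip- → sipolsham.

sipolsham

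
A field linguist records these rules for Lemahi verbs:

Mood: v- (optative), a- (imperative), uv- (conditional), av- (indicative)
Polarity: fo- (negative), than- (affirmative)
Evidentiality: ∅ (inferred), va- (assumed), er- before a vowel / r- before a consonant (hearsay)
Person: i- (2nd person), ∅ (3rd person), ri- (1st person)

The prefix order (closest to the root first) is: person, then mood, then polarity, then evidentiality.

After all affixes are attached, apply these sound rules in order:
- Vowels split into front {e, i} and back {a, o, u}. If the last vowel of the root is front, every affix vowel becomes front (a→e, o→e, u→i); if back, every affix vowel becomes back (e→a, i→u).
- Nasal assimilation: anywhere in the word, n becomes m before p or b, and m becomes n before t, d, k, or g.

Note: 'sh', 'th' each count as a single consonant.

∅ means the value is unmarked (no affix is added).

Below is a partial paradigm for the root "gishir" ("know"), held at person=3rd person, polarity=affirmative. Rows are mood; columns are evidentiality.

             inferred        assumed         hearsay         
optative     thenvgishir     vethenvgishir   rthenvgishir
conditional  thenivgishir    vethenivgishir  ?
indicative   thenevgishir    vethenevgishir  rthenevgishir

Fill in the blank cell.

person = 3rd person: zero marking, form stays gishir.
Attach mood conditional uv- → uvgishir.
Attach polarity affirmative than- → thanuvgishir.
Attach evidentiality hearsay r- (before consonant 'th') → rthanuvgishir.
Apply vowel harmony: rthanuvgishir → rthenivgishir.
Nasal assimilation: no change.

rthenivgishir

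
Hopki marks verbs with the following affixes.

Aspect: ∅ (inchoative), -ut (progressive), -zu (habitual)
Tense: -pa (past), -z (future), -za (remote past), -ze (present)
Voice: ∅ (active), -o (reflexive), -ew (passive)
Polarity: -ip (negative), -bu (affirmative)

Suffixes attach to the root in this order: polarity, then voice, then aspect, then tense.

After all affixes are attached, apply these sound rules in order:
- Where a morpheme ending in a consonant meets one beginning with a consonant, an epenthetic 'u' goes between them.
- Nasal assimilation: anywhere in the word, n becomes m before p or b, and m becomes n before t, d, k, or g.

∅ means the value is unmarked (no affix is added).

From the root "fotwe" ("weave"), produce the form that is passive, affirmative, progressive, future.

fotwebuewutuz

Attach polarity affirmative -bu → fotwebu.
Attach voice passive -ew → fotwebuew.
Attach aspect progressive -ut → fotwebuewut.
Attach tense future -z → fotwebuewutz.
Apply epenthesis: fotwebuewutz → fotwebuewutuz.
Nasal assimilation: no change.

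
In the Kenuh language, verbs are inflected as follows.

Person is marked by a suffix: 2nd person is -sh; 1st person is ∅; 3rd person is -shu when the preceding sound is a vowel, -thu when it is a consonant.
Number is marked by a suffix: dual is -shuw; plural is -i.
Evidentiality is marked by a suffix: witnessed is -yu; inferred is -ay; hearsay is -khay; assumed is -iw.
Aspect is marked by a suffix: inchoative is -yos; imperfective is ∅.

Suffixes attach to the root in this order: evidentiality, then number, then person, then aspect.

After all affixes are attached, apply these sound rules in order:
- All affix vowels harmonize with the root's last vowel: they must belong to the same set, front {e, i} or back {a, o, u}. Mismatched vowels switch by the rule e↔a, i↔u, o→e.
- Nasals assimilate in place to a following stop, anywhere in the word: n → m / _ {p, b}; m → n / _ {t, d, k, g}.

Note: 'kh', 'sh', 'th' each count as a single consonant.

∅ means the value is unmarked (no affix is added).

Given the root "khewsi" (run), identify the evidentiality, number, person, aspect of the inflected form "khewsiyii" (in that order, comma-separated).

Segment: khewsi-yu-i.
evidentiality: -yu → witnessed.
number: -i → plural.
person: ∅ → 1st person.
aspect: ∅ → imperfective.

witnessed, plural, 1st person, imperfective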